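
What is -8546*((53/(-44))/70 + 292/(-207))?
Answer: 3889844363/318780 ≈ 12202.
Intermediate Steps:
-8546*((53/(-44))/70 + 292/(-207)) = -8546*((53*(-1/44))*(1/70) + 292*(-1/207)) = -8546*(-53/44*1/70 - 292/207) = -8546*(-53/3080 - 292/207) = -8546*(-910331/637560) = 3889844363/318780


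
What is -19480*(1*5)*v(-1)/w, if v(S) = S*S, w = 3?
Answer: -97400/3 ≈ -32467.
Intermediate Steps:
v(S) = S**2
-19480*(1*5)*v(-1)/w = -19480*(1*5)*(-1)**2/3 = -19480*5*1/3 = -97400/3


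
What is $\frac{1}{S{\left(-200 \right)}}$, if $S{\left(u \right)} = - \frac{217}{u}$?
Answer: $\frac{200}{217} \approx 0.92166$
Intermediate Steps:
$\frac{1}{S{\left(-200 \right)}} = \frac{1}{\left(-217\right) \frac{1}{-200}} = \frac{1}{\left(-217\right) \left(- \frac{1}{200}\right)} = \frac{1}{\frac{217}{200}} = \frac{200}{217}$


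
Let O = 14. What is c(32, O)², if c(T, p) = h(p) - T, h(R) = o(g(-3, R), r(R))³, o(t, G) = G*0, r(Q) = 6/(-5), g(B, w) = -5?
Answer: 1024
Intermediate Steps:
r(Q) = -6/5 (r(Q) = 6*(-⅕) = -6/5)
o(t, G) = 0
h(R) = 0 (h(R) = 0³ = 0)
c(T, p) = -T (c(T, p) = 0 - T = -T)
c(32, O)² = (-1*32)² = (-32)² = 1024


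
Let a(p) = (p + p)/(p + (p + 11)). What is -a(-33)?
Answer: -6/5 ≈ -1.2000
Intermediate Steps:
a(p) = 2*p/(11 + 2*p) (a(p) = (2*p)/(p + (11 + p)) = (2*p)/(11 + 2*p) = 2*p/(11 + 2*p))
-a(-33) = -2*(-33)/(11 + 2*(-33)) = -2*(-33)/(11 - 66) = -2*(-33)/(-55) = -2*(-33)*(-1)/55 = -1*6/5 = -6/5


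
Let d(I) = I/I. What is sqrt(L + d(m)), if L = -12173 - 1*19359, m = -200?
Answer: I*sqrt(31531) ≈ 177.57*I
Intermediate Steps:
L = -31532 (L = -12173 - 19359 = -31532)
d(I) = 1
sqrt(L + d(m)) = sqrt(-31532 + 1) = sqrt(-31531) = I*sqrt(31531)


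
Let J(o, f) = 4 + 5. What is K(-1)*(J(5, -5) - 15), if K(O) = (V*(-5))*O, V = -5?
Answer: 150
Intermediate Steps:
J(o, f) = 9
K(O) = 25*O (K(O) = (-5*(-5))*O = 25*O)
K(-1)*(J(5, -5) - 15) = (25*(-1))*(9 - 15) = -25*(-6) = 150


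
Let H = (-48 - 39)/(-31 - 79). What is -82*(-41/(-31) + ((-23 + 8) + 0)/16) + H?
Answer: -419917/13640 ≈ -30.786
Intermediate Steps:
H = 87/110 (H = -87/(-110) = -87*(-1/110) = 87/110 ≈ 0.79091)
-82*(-41/(-31) + ((-23 + 8) + 0)/16) + H = -82*(-41/(-31) + ((-23 + 8) + 0)/16) + 87/110 = -82*(-41*(-1/31) + (-15 + 0)*(1/16)) + 87/110 = -82*(41/31 - 15*1/16) + 87/110 = -82*(41/31 - 15/16) + 87/110 = -82*191/496 + 87/110 = -7831/248 + 87/110 = -419917/13640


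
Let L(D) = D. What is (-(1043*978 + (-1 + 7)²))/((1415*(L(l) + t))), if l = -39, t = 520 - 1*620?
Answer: 204018/39337 ≈ 5.1864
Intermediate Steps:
t = -100 (t = 520 - 620 = -100)
(-(1043*978 + (-1 + 7)²))/((1415*(L(l) + t))) = (-(1043*978 + (-1 + 7)²))/((1415*(-39 - 100))) = (-(1020054 + 6²))/((1415*(-139))) = -(1020054 + 36)/(-196685) = -1*1020090*(-1/196685) = -1020090*(-1/196685) = 204018/39337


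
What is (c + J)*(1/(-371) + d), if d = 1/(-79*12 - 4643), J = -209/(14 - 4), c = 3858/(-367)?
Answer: 49094089/543752705 ≈ 0.090288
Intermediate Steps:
c = -3858/367 (c = 3858*(-1/367) = -3858/367 ≈ -10.512)
J = -209/10 ≈ -20.900
d = -1/5591 (d = 1/(-948 - 4643) = 1/(-5591) = -1/5591 ≈ -0.00017886)
(c + J)*(1/(-371) + d) = (-3858/367 - 209/10)*(1/(-371) - 1/5591) = -115283*(-1/371 - 1/5591)/3670 = -115283/3670*(-5962/2074261) = 49094089/543752705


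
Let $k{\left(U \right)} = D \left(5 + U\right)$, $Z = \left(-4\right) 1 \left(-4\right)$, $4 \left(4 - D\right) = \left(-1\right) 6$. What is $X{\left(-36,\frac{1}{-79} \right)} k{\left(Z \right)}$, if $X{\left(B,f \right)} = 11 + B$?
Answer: $- \frac{5775}{2} \approx -2887.5$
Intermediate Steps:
$D = \frac{11}{2}$ ($D = 4 - \frac{\left(-1\right) 6}{4} = 4 - - \frac{3}{2} = 4 + \frac{3}{2} = \frac{11}{2} \approx 5.5$)
$Z = 16$ ($Z = \left(-4\right) \left(-4\right) = 16$)
$k{\left(U \right)} = \frac{55}{2} + \frac{11 U}{2}$ ($k{\left(U \right)} = \frac{11 \left(5 + U\right)}{2} = \frac{55}{2} + \frac{11 U}{2}$)
$X{\left(-36,\frac{1}{-79} \right)} k{\left(Z \right)} = \left(11 - 36\right) \left(\frac{55}{2} + \frac{11}{2} \cdot 16\right) = - 25 \left(\frac{55}{2} + 88\right) = \left(-25\right) \frac{231}{2} = - \frac{5775}{2}$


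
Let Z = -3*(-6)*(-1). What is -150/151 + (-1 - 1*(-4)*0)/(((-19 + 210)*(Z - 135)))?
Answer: -4383299/4412673 ≈ -0.99334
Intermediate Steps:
Z = -18 (Z = 18*(-1) = -18)
-150/151 + (-1 - 1*(-4)*0)/(((-19 + 210)*(Z - 135))) = -150/151 + (-1 - 1*(-4)*0)/(((-19 + 210)*(-18 - 135))) = -150*1/151 + (-1 + 4*0)/((191*(-153))) = -150/151 + (-1 + 0)/(-29223) = -150/151 - 1*(-1/29223) = -150/151 + 1/29223 = -4383299/4412673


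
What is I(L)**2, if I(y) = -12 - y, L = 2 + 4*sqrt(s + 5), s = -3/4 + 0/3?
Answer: 264 + 56*sqrt(17) ≈ 494.89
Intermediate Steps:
s = -3/4 (s = -3*1/4 + 0*(1/3) = -3/4 + 0 = -3/4 ≈ -0.75000)
L = 2 + 2*sqrt(17) (L = 2 + 4*sqrt(-3/4 + 5) = 2 + 4*sqrt(17/4) = 2 + 4*(sqrt(17)/2) = 2 + 2*sqrt(17) ≈ 10.246)
I(L)**2 = (-12 - (2 + 2*sqrt(17)))**2 = (-12 + (-2 - 2*sqrt(17)))**2 = (-14 - 2*sqrt(17))**2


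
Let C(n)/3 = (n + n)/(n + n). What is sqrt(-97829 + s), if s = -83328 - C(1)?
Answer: 2*I*sqrt(45290) ≈ 425.63*I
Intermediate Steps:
C(n) = 3 (C(n) = 3*((n + n)/(n + n)) = 3*((2*n)/((2*n))) = 3*((2*n)*(1/(2*n))) = 3*1 = 3)
s = -83331 (s = -83328 - 1*3 = -83328 - 3 = -83331)
sqrt(-97829 + s) = sqrt(-97829 - 83331) = sqrt(-181160) = 2*I*sqrt(45290)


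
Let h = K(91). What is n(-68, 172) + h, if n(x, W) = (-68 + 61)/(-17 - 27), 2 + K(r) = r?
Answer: 3923/44 ≈ 89.159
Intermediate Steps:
K(r) = -2 + r
h = 89 (h = -2 + 91 = 89)
n(x, W) = 7/44 (n(x, W) = -7/(-44) = -7*(-1/44) = 7/44)
n(-68, 172) + h = 7/44 + 89 = 3923/44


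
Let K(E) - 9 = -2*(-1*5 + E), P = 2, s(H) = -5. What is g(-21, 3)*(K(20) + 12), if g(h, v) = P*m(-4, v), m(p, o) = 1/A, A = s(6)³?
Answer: 18/125 ≈ 0.14400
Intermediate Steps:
A = -125 (A = (-5)³ = -125)
m(p, o) = -1/125 (m(p, o) = 1/(-125) = -1/125)
K(E) = 19 - 2*E (K(E) = 9 - 2*(-1*5 + E) = 9 - 2*(-5 + E) = 9 + (10 - 2*E) = 19 - 2*E)
g(h, v) = -2/125 (g(h, v) = 2*(-1/125) = -2/125)
g(-21, 3)*(K(20) + 12) = -2*((19 - 2*20) + 12)/125 = -2*((19 - 40) + 12)/125 = -2*(-21 + 12)/125 = -2/125*(-9) = 18/125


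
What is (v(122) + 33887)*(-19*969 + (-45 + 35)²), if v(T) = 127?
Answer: -622830354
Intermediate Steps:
(v(122) + 33887)*(-19*969 + (-45 + 35)²) = (127 + 33887)*(-19*969 + (-45 + 35)²) = 34014*(-18411 + (-10)²) = 34014*(-18411 + 100) = 34014*(-18311) = -622830354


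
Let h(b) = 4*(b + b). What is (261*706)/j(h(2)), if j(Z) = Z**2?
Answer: 92133/128 ≈ 719.79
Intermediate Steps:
h(b) = 8*b (h(b) = 4*(2*b) = 8*b)
(261*706)/j(h(2)) = (261*706)/((8*2)**2) = 184266/(16**2) = 184266/256 = 184266*(1/256) = 92133/128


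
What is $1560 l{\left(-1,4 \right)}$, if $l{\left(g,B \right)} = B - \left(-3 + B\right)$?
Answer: $4680$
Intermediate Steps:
$l{\left(g,B \right)} = 3$
$1560 l{\left(-1,4 \right)} = 1560 \cdot 3 = 4680$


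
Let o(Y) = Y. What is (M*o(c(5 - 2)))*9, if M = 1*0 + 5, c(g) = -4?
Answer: -180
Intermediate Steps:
M = 5 (M = 0 + 5 = 5)
(M*o(c(5 - 2)))*9 = (5*(-4))*9 = -20*9 = -180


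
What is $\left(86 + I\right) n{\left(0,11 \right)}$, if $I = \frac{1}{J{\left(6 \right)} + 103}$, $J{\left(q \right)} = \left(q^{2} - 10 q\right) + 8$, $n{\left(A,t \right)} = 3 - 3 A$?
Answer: $\frac{7483}{29} \approx 258.03$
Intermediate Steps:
$J{\left(q \right)} = 8 + q^{2} - 10 q$
$I = \frac{1}{87}$ ($I = \frac{1}{\left(8 + 6^{2} - 60\right) + 103} = \frac{1}{\left(8 + 36 - 60\right) + 103} = \frac{1}{-16 + 103} = \frac{1}{87} \approx 0.011494$)
$\left(86 + I\right) n{\left(0,11 \right)} = \left(86 + \frac{1}{87}\right) \left(3 - 0\right) = \frac{7483 \left(3 + 0\right)}{87} = \frac{7483}{87} \cdot 3 = \frac{7483}{29}$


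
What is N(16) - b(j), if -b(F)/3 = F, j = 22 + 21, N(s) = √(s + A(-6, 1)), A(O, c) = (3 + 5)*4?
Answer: 129 + 4*√3 ≈ 135.93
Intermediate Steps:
A(O, c) = 32 (A(O, c) = 8*4 = 32)
N(s) = √(32 + s) (N(s) = √(s + 32) = √(32 + s))
j = 43
b(F) = -3*F
N(16) - b(j) = √(32 + 16) - (-3)*43 = √48 - 1*(-129) = 4*√3 + 129 = 129 + 4*√3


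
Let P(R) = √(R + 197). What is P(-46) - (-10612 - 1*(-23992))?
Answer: -13380 + √151 ≈ -13368.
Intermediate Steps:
P(R) = √(197 + R)
P(-46) - (-10612 - 1*(-23992)) = √(197 - 46) - (-10612 - 1*(-23992)) = √151 - (-10612 + 23992) = √151 - 1*13380 = √151 - 13380 = -13380 + √151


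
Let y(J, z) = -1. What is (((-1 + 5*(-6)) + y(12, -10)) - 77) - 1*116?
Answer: -225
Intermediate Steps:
(((-1 + 5*(-6)) + y(12, -10)) - 77) - 1*116 = (((-1 + 5*(-6)) - 1) - 77) - 1*116 = (((-1 - 30) - 1) - 77) - 116 = ((-31 - 1) - 77) - 116 = (-32 - 77) - 116 = -109 - 116 = -225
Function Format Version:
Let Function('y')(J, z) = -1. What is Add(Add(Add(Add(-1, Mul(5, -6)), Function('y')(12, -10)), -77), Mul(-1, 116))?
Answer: -225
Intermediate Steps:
Add(Add(Add(Add(-1, Mul(5, -6)), Function('y')(12, -10)), -77), Mul(-1, 116)) = Add(Add(Add(Add(-1, Mul(5, -6)), -1), -77), Mul(-1, 116)) = Add(Add(Add(Add(-1, -30), -1), -77), -116) = Add(Add(Add(-31, -1), -77), -116) = Add(Add(-32, -77), -116) = Add(-109, -116) = -225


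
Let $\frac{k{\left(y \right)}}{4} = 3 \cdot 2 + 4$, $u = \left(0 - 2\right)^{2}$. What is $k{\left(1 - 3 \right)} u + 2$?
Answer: $162$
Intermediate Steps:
$u = 4$ ($u = \left(-2\right)^{2} = 4$)
$k{\left(y \right)} = 40$ ($k{\left(y \right)} = 4 \left(3 \cdot 2 + 4\right) = 4 \left(6 + 4\right) = 4 \cdot 10 = 40$)
$k{\left(1 - 3 \right)} u + 2 = 40 \cdot 4 + 2 = 160 + 2 = 162$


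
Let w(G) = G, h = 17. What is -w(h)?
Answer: -17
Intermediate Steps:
-w(h) = -1*17 = -17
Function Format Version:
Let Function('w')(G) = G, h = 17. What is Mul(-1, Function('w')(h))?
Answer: -17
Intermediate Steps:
Mul(-1, Function('w')(h)) = Mul(-1, 17) = -17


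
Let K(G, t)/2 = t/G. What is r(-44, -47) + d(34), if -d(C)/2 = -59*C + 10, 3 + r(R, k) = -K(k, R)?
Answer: 187395/47 ≈ 3987.1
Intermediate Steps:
K(G, t) = 2*t/G (K(G, t) = 2*(t/G) = 2*t/G)
r(R, k) = -3 - 2*R/k
d(C) = -20 + 118*C (d(C) = -2*(-59*C + 10) = -2*(10 - 59*C) = -20 + 118*C)
r(-44, -47) + d(34) = (-3 - 2*(-44)/(-47)) + (-20 + 118*34) = (-3 - 2*(-44)*(-1/47)) + (-20 + 4012) = (-3 - 88/47) + 3992 = -229/47 + 3992 = 187395/47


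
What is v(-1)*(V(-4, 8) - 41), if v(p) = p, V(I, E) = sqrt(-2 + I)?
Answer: 41 - I*sqrt(6) ≈ 41.0 - 2.4495*I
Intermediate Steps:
v(-1)*(V(-4, 8) - 41) = -(sqrt(-2 - 4) - 41) = -(sqrt(-6) - 41) = -(I*sqrt(6) - 41) = -(-41 + I*sqrt(6)) = 41 - I*sqrt(6)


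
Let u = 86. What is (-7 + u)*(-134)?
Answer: -10586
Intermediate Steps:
(-7 + u)*(-134) = (-7 + 86)*(-134) = 79*(-134) = -10586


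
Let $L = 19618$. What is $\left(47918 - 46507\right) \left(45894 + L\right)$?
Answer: $92437432$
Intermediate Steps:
$\left(47918 - 46507\right) \left(45894 + L\right) = \left(47918 - 46507\right) \left(45894 + 19618\right) = 1411 \cdot 65512 = 92437432$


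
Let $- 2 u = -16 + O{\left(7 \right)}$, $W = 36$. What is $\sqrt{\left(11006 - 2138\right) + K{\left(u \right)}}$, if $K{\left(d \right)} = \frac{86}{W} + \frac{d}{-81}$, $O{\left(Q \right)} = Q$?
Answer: $\frac{\sqrt{79833}}{3} \approx 94.182$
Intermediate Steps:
$u = \frac{9}{2}$ ($u = - \frac{-16 + 7}{2} = \left(- \frac{1}{2}\right) \left(-9\right) = \frac{9}{2} \approx 4.5$)
$K{\left(d \right)} = \frac{43}{18} - \frac{d}{81}$ ($K{\left(d \right)} = \frac{86}{36} + \frac{d}{-81} = 86 \cdot \frac{1}{36} + d \left(- \frac{1}{81}\right) = \frac{43}{18} - \frac{d}{81}$)
$\sqrt{\left(11006 - 2138\right) + K{\left(u \right)}} = \sqrt{\left(11006 - 2138\right) + \left(\frac{43}{18} - \frac{1}{18}\right)} = \sqrt{8868 + \left(\frac{43}{18} - \frac{1}{18}\right)} = \sqrt{8868 + \frac{7}{3}} = \sqrt{\frac{26611}{3}} = \frac{\sqrt{79833}}{3}$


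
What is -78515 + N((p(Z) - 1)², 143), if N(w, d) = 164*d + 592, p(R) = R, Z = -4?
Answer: -54471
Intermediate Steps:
N(w, d) = 592 + 164*d
-78515 + N((p(Z) - 1)², 143) = -78515 + (592 + 164*143) = -78515 + (592 + 23452) = -78515 + 24044 = -54471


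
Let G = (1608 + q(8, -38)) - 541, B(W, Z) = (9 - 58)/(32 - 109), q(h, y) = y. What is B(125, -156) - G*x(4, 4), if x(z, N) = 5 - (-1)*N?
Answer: -101864/11 ≈ -9260.4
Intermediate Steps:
B(W, Z) = 7/11 (B(W, Z) = -49/(-77) = -49*(-1/77) = 7/11)
x(z, N) = 5 + N
G = 1029 (G = (1608 - 38) - 541 = 1570 - 541 = 1029)
B(125, -156) - G*x(4, 4) = 7/11 - 1029*(5 + 4) = 7/11 - 1029*9 = 7/11 - 1*9261 = 7/11 - 9261 = -101864/11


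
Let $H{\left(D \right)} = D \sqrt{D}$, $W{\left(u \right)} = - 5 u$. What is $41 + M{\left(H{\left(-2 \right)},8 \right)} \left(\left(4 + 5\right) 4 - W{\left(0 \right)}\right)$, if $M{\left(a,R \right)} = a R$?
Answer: $41 - 576 i \sqrt{2} \approx 41.0 - 814.59 i$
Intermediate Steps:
$H{\left(D \right)} = D^{\frac{3}{2}}$
$M{\left(a,R \right)} = R a$
$41 + M{\left(H{\left(-2 \right)},8 \right)} \left(\left(4 + 5\right) 4 - W{\left(0 \right)}\right) = 41 + 8 \left(-2\right)^{\frac{3}{2}} \left(\left(4 + 5\right) 4 - \left(-5\right) 0\right) = 41 + 8 \left(- 2 i \sqrt{2}\right) \left(9 \cdot 4 - 0\right) = 41 + - 16 i \sqrt{2} \left(36 + 0\right) = 41 + - 16 i \sqrt{2} \cdot 36 = 41 - 576 i \sqrt{2}$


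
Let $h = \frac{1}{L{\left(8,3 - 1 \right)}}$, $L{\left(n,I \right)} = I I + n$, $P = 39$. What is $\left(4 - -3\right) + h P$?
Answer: $\frac{41}{4} \approx 10.25$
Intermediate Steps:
$L{\left(n,I \right)} = n + I^{2}$ ($L{\left(n,I \right)} = I^{2} + n = n + I^{2}$)
$h = \frac{1}{12}$ ($h = \frac{1}{8 + \left(3 - 1\right)^{2}} = \frac{1}{8 + 2^{2}} = \frac{1}{8 + 4} = \frac{1}{12} \approx 0.083333$)
$\left(4 - -3\right) + h P = \left(4 - -3\right) + \frac{1}{12} \cdot 39 = \left(4 + 3\right) + \frac{13}{4} = 7 + \frac{13}{4} = \frac{41}{4}$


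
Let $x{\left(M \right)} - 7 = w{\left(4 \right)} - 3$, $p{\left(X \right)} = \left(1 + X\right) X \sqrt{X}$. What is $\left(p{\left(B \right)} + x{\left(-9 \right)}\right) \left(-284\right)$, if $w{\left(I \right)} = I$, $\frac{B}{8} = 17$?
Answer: $-2272 - 10582976 \sqrt{34} \approx -6.1711 \cdot 10^{7}$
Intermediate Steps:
$B = 136$ ($B = 8 \cdot 17 = 136$)
$p{\left(X \right)} = X^{\frac{3}{2}} \left(1 + X\right)$ ($p{\left(X \right)} = X \left(1 + X\right) \sqrt{X} = X^{\frac{3}{2}} \left(1 + X\right)$)
$x{\left(M \right)} = 8$ ($x{\left(M \right)} = 7 + \left(4 - 3\right) = 7 + 1 = 8$)
$\left(p{\left(B \right)} + x{\left(-9 \right)}\right) \left(-284\right) = \left(136^{\frac{3}{2}} \left(1 + 136\right) + 8\right) \left(-284\right) = \left(272 \sqrt{34} \cdot 137 + 8\right) \left(-284\right) = \left(37264 \sqrt{34} + 8\right) \left(-284\right) = \left(8 + 37264 \sqrt{34}\right) \left(-284\right) = -2272 - 10582976 \sqrt{34}$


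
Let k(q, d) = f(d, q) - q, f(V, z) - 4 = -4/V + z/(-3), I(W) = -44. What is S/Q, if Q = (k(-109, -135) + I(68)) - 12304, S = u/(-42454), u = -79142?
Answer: -5342085/34956963232 ≈ -0.00015282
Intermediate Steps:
f(V, z) = 4 - 4/V - z/3 (f(V, z) = 4 + (-4/V + z/(-3)) = 4 + (-4/V + z*(-⅓)) = 4 + (-4/V - z/3) = 4 - 4/V - z/3)
k(q, d) = 4 - 4/d - 4*q/3 (k(q, d) = (4 - 4/d - q/3) - q = 4 - 4/d - 4*q/3)
S = 39571/21227 (S = -79142/(-42454) = -79142*(-1/42454) = 39571/21227 ≈ 1.8642)
Q = -1646816/135 (Q = ((4 - 4/(-135) - 4/3*(-109)) - 44) - 12304 = ((4 - 4*(-1/135) + 436/3) - 44) - 12304 = ((4 + 4/135 + 436/3) - 44) - 12304 = (20164/135 - 44) - 12304 = 14224/135 - 12304 = -1646816/135 ≈ -12199.)
S/Q = 39571/(21227*(-1646816/135)) = (39571/21227)*(-135/1646816) = -5342085/34956963232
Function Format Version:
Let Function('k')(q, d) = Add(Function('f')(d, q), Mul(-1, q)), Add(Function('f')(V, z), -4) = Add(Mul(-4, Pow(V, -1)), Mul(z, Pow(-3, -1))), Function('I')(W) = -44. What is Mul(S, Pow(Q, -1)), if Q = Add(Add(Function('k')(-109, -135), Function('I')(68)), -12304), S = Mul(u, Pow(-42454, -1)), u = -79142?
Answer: Rational(-5342085, 34956963232) ≈ -0.00015282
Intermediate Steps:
Function('f')(V, z) = Add(4, Mul(-4, Pow(V, -1)), Mul(Rational(-1, 3), z)) (Function('f')(V, z) = Add(4, Add(Mul(-4, Pow(V, -1)), Mul(z, Pow(-3, -1)))) = Add(4, Add(Mul(-4, Pow(V, -1)), Mul(z, Rational(-1, 3)))) = Add(4, Add(Mul(-4, Pow(V, -1)), Mul(Rational(-1, 3), z))) = Add(4, Mul(-4, Pow(V, -1)), Mul(Rational(-1, 3), z)))
Function('k')(q, d) = Add(4, Mul(-4, Pow(d, -1)), Mul(Rational(-4, 3), q)) (Function('k')(q, d) = Add(Add(4, Mul(-4, Pow(d, -1)), Mul(Rational(-1, 3), q)), Mul(-1, q)) = Add(4, Mul(-4, Pow(d, -1)), Mul(Rational(-4, 3), q)))
S = Rational(39571, 21227) (S = Mul(-79142, Pow(-42454, -1)) = Mul(-79142, Rational(-1, 42454)) = Rational(39571, 21227) ≈ 1.8642)
Q = Rational(-1646816, 135) (Q = Add(Add(Add(4, Mul(-4, Pow(-135, -1)), Mul(Rational(-4, 3), -109)), -44), -12304) = Add(Add(Add(4, Mul(-4, Rational(-1, 135)), Rational(436, 3)), -44), -12304) = Add(Add(Add(4, Rational(4, 135), Rational(436, 3)), -44), -12304) = Add(Add(Rational(20164, 135), -44), -12304) = Add(Rational(14224, 135), -12304) = Rational(-1646816, 135) ≈ -12199.)
Mul(S, Pow(Q, -1)) = Mul(Rational(39571, 21227), Pow(Rational(-1646816, 135), -1)) = Mul(Rational(39571, 21227), Rational(-135, 1646816)) = Rational(-5342085, 34956963232)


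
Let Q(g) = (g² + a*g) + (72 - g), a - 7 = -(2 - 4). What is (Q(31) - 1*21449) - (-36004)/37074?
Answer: -373836214/18537 ≈ -20167.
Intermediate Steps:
a = 9 (a = 7 - (2 - 4) = 7 - 1*(-2) = 7 + 2 = 9)
Q(g) = 72 + g² + 8*g (Q(g) = (g² + 9*g) + (72 - g) = 72 + g² + 8*g)
(Q(31) - 1*21449) - (-36004)/37074 = ((72 + 31² + 8*31) - 1*21449) - (-36004)/37074 = ((72 + 961 + 248) - 21449) - (-36004)/37074 = (1281 - 21449) - 1*(-18002/18537) = -20168 + 18002/18537 = -373836214/18537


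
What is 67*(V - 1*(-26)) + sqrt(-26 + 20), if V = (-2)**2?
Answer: 2010 + I*sqrt(6) ≈ 2010.0 + 2.4495*I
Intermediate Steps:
V = 4
67*(V - 1*(-26)) + sqrt(-26 + 20) = 67*(4 - 1*(-26)) + sqrt(-26 + 20) = 67*(4 + 26) + sqrt(-6) = 67*30 + I*sqrt(6) = 2010 + I*sqrt(6)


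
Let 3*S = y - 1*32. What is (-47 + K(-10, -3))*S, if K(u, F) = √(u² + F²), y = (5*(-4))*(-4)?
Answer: -752 + 16*√109 ≈ -584.96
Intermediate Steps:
y = 80 (y = -20*(-4) = 80)
K(u, F) = √(F² + u²)
S = 16 (S = (80 - 1*32)/3 = (80 - 32)/3 = (⅓)*48 = 16)
(-47 + K(-10, -3))*S = (-47 + √((-3)² + (-10)²))*16 = (-47 + √(9 + 100))*16 = (-47 + √109)*16 = -752 + 16*√109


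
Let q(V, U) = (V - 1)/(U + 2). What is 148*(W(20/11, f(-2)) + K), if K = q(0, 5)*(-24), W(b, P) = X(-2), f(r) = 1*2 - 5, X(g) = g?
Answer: 1480/7 ≈ 211.43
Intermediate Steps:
q(V, U) = (-1 + V)/(2 + U)
f(r) = -3 (f(r) = 2 - 5 = -3)
W(b, P) = -2
K = 24/7 (K = ((-1 + 0)/(2 + 5))*(-24) = (-1/7)*(-24) = ((⅐)*(-1))*(-24) = -⅐*(-24) = 24/7 ≈ 3.4286)
148*(W(20/11, f(-2)) + K) = 148*(-2 + 24/7) = 148*(10/7) = 1480/7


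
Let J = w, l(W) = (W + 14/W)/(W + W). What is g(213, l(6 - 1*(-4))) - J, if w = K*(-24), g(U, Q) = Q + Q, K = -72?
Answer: -86343/50 ≈ -1726.9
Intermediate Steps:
l(W) = (W + 14/W)/(2*W) (l(W) = (W + 14/W)/((2*W)) = (W + 14/W)*(1/(2*W)) = (W + 14/W)/(2*W))
g(U, Q) = 2*Q
w = 1728 (w = -72*(-24) = 1728)
J = 1728
g(213, l(6 - 1*(-4))) - J = 2*(½ + 7/(6 - 1*(-4))²) - 1*1728 = 2*(½ + 7/(6 + 4)²) - 1728 = 2*(½ + 7/10²) - 1728 = 2*(½ + 7*(1/100)) - 1728 = 2*(½ + 7/100) - 1728 = 2*(57/100) - 1728 = 57/50 - 1728 = -86343/50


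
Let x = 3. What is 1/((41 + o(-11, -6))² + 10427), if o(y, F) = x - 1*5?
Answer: 1/11948 ≈ 8.3696e-5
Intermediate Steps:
o(y, F) = -2 (o(y, F) = 3 - 1*5 = 3 - 5 = -2)
1/((41 + o(-11, -6))² + 10427) = 1/((41 - 2)² + 10427) = 1/(39² + 10427) = 1/(1521 + 10427) = 1/11948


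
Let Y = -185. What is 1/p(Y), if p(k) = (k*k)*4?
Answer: 1/136900 ≈ 7.3046e-6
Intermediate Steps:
p(k) = 4*k² (p(k) = k²*4 = 4*k²)
1/p(Y) = 1/(4*(-185)²) = 1/(4*34225) = 1/136900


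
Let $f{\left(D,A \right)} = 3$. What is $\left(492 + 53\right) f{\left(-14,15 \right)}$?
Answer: $1635$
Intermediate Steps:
$\left(492 + 53\right) f{\left(-14,15 \right)} = \left(492 + 53\right) 3 = 545 \cdot 3 = 1635$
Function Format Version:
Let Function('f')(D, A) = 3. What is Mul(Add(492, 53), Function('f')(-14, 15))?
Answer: 1635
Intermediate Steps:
Mul(Add(492, 53), Function('f')(-14, 15)) = Mul(Add(492, 53), 3) = Mul(545, 3) = 1635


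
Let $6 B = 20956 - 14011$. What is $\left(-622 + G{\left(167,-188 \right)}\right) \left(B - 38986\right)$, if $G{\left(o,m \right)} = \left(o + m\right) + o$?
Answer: $18006366$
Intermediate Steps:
$B = \frac{2315}{2}$ ($B = \frac{20956 - 14011}{6} = \frac{1}{6} \cdot 6945 = \frac{2315}{2} \approx 1157.5$)
$G{\left(o,m \right)} = m + 2 o$ ($G{\left(o,m \right)} = \left(m + o\right) + o = m + 2 o$)
$\left(-622 + G{\left(167,-188 \right)}\right) \left(B - 38986\right) = \left(-622 + \left(-188 + 2 \cdot 167\right)\right) \left(\frac{2315}{2} - 38986\right) = \left(-622 + \left(-188 + 334\right)\right) \left(- \frac{75657}{2}\right) = \left(-622 + 146\right) \left(- \frac{75657}{2}\right) = \left(-476\right) \left(- \frac{75657}{2}\right) = 18006366$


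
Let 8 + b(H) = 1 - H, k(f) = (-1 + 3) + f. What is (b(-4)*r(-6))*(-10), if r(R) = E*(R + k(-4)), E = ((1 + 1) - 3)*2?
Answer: 480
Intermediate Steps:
k(f) = 2 + f
E = -2 (E = (2 - 3)*2 = -1*2 = -2)
b(H) = -7 - H (b(H) = -8 + (1 - H) = -7 - H)
r(R) = 4 - 2*R (r(R) = -2*(R + (2 - 4)) = -2*(R - 2) = -2*(-2 + R) = 4 - 2*R)
(b(-4)*r(-6))*(-10) = ((-7 - 1*(-4))*(4 - 2*(-6)))*(-10) = ((-7 + 4)*(4 + 12))*(-10) = -3*16*(-10) = -48*(-10) = 480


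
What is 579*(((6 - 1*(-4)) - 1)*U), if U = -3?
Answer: -15633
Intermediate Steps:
579*(((6 - 1*(-4)) - 1)*U) = 579*(((6 - 1*(-4)) - 1)*(-3)) = 579*(((6 + 4) - 1)*(-3)) = 579*((10 - 1)*(-3)) = 579*(9*(-3)) = 579*(-27) = -15633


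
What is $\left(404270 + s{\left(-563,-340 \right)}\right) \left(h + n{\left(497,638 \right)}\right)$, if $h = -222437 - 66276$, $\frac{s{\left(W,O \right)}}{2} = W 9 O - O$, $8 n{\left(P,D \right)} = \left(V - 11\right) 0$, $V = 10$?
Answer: $-1111692293630$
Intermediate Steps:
$n{\left(P,D \right)} = 0$ ($n{\left(P,D \right)} = \frac{\left(10 - 11\right) 0}{8} = \frac{\left(-1\right) 0}{8} = \frac{1}{8} \cdot 0 = 0$)
$s{\left(W,O \right)} = - 2 O + 18 O W$ ($s{\left(W,O \right)} = 2 \left(W 9 O - O\right) = 2 \left(9 W O - O\right) = 2 \left(9 O W - O\right) = 2 \left(- O + 9 O W\right) = - 2 O + 18 O W$)
$h = -288713$ ($h = -222437 - 66276 = -288713$)
$\left(404270 + s{\left(-563,-340 \right)}\right) \left(h + n{\left(497,638 \right)}\right) = \left(404270 + 2 \left(-340\right) \left(-1 + 9 \left(-563\right)\right)\right) \left(-288713 + 0\right) = \left(404270 + 2 \left(-340\right) \left(-1 - 5067\right)\right) \left(-288713\right) = \left(404270 + 2 \left(-340\right) \left(-5068\right)\right) \left(-288713\right) = \left(404270 + 3446240\right) \left(-288713\right) = 3850510 \left(-288713\right) = -1111692293630$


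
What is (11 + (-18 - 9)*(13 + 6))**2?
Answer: 252004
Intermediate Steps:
(11 + (-18 - 9)*(13 + 6))**2 = (11 - 27*19)**2 = (11 - 513)**2 = (-502)**2 = 252004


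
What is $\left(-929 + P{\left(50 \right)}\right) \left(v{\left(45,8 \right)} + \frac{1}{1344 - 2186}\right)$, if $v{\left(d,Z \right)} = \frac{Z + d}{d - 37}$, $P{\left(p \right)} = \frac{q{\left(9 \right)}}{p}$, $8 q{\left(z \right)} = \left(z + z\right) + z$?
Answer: $- \frac{8289422057}{1347200} \approx -6153.1$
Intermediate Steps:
$q{\left(z \right)} = \frac{3 z}{8}$ ($q{\left(z \right)} = \frac{\left(z + z\right) + z}{8} = \frac{2 z + z}{8} = \frac{3 z}{8}$)
$P{\left(p \right)} = \frac{27}{8 p}$ ($P{\left(p \right)} = \frac{\frac{3}{8} \cdot 9}{p} = \frac{27}{8 p}$)
$v{\left(d,Z \right)} = \frac{Z + d}{-37 + d}$
$\left(-929 + P{\left(50 \right)}\right) \left(v{\left(45,8 \right)} + \frac{1}{1344 - 2186}\right) = \left(-929 + \frac{27}{8 \cdot 50}\right) \left(\frac{8 + 45}{-37 + 45} + \frac{1}{1344 - 2186}\right) = \left(-929 + \frac{27}{8} \cdot \frac{1}{50}\right) \left(\frac{1}{8} \cdot 53 + \frac{1}{-842}\right) = \left(-929 + \frac{27}{400}\right) \left(\frac{1}{8} \cdot 53 - \frac{1}{842}\right) = - \frac{371573 \left(\frac{53}{8} - \frac{1}{842}\right)}{400} = \left(- \frac{371573}{400}\right) \frac{22309}{3368} = - \frac{8289422057}{1347200}$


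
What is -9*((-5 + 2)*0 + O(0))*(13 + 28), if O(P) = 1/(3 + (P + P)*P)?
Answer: -123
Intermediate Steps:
O(P) = 1/(3 + 2*P²) (O(P) = 1/(3 + (2*P)*P) = 1/(3 + 2*P²))
-9*((-5 + 2)*0 + O(0))*(13 + 28) = -9*((-5 + 2)*0 + 1/(3 + 2*0²))*(13 + 28) = -9*(-3*0 + 1/(3 + 2*0))*41 = -9*(0 + 1/(3 + 0))*41 = -9*(0 + 1/3)*41 = -9*(0 + ⅓)*41 = -3*41 = -9*41/3 = -123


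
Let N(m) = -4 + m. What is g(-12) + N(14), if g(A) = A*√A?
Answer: 10 - 24*I*√3 ≈ 10.0 - 41.569*I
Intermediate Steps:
g(A) = A^(3/2)
g(-12) + N(14) = (-12)^(3/2) + (-4 + 14) = -24*I*√3 + 10 = 10 - 24*I*√3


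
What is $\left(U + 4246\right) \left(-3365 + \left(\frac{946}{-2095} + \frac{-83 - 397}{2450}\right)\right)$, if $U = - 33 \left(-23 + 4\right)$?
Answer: $- \frac{1683624136293}{102655} \approx -1.6401 \cdot 10^{7}$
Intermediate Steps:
$U = 627$ ($U = \left(-33\right) \left(-19\right) = 627$)
$\left(U + 4246\right) \left(-3365 + \left(\frac{946}{-2095} + \frac{-83 - 397}{2450}\right)\right) = \left(627 + 4246\right) \left(-3365 + \left(\frac{946}{-2095} + \frac{-83 - 397}{2450}\right)\right) = 4873 \left(-3365 + \left(946 \left(- \frac{1}{2095}\right) - \frac{48}{245}\right)\right) = 4873 \left(-3365 - \frac{66466}{102655}\right) = 4873 \left(- \frac{345500541}{102655}\right) = - \frac{1683624136293}{102655}$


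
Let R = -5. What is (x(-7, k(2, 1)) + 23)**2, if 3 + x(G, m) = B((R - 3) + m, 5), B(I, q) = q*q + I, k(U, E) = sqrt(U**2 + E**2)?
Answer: (37 + sqrt(5))**2 ≈ 1539.5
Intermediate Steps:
k(U, E) = sqrt(E**2 + U**2)
B(I, q) = I + q**2 (B(I, q) = q**2 + I = I + q**2)
x(G, m) = 14 + m (x(G, m) = -3 + (((-5 - 3) + m) + 5**2) = -3 + ((-8 + m) + 25) = -3 + (17 + m) = 14 + m)
(x(-7, k(2, 1)) + 23)**2 = ((14 + sqrt(1**2 + 2**2)) + 23)**2 = ((14 + sqrt(1 + 4)) + 23)**2 = ((14 + sqrt(5)) + 23)**2 = (37 + sqrt(5))**2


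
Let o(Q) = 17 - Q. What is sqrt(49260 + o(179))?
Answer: 7*sqrt(1002) ≈ 221.58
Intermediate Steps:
sqrt(49260 + o(179)) = sqrt(49260 + (17 - 1*179)) = sqrt(49260 + (17 - 179)) = sqrt(49260 - 162) = sqrt(49098) = 7*sqrt(1002)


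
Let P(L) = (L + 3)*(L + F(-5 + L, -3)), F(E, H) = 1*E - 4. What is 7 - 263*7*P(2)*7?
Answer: 322182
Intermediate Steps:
F(E, H) = -4 + E (F(E, H) = E - 4 = -4 + E)
P(L) = (-9 + 2*L)*(3 + L) (P(L) = (L + 3)*(L + (-4 + (-5 + L))) = (3 + L)*(L + (-9 + L)) = (3 + L)*(-9 + 2*L) = (-9 + 2*L)*(3 + L))
7 - 263*7*P(2)*7 = 7 - 263*7*(-27 - 3*2 + 2*2**2)*7 = 7 - 263*7*(-27 - 6 + 2*4)*7 = 7 - 263*7*(-27 - 6 + 8)*7 = 7 - 263*7*(-25)*7 = 7 - (-46025)*7 = 7 - 263*(-1225) = 7 + 322175 = 322182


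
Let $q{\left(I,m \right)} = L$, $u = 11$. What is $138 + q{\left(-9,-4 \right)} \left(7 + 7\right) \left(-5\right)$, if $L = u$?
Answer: $-632$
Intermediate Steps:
$L = 11$
$q{\left(I,m \right)} = 11$
$138 + q{\left(-9,-4 \right)} \left(7 + 7\right) \left(-5\right) = 138 + 11 \left(7 + 7\right) \left(-5\right) = 138 + 11 \cdot 14 \left(-5\right) = 138 + 11 \left(-70\right) = 138 - 770 = -632$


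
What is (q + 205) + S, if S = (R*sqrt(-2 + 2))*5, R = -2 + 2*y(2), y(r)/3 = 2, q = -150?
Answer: 55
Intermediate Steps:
y(r) = 6 (y(r) = 3*2 = 6)
R = 10 (R = -2 + 2*6 = -2 + 12 = 10)
S = 0 (S = (10*sqrt(-2 + 2))*5 = (10*sqrt(0))*5 = (10*0)*5 = 0*5 = 0)
(q + 205) + S = (-150 + 205) + 0 = 55 + 0 = 55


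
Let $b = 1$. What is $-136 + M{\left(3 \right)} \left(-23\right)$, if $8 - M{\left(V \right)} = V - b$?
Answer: $-274$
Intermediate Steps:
$M{\left(V \right)} = 9 - V$ ($M{\left(V \right)} = 8 - \left(V - 1\right) = 8 - \left(-1 + V\right) = 9 - V$)
$-136 + M{\left(3 \right)} \left(-23\right) = -136 + \left(9 - 3\right) \left(-23\right) = -136 + 6 \left(-23\right) = -136 - 138 = -274$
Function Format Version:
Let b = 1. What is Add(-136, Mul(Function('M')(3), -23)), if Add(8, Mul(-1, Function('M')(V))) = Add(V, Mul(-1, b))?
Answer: -274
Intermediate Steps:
Function('M')(V) = Add(9, Mul(-1, V)) (Function('M')(V) = Add(8, Mul(-1, Add(V, Mul(-1, 1)))) = Add(8, Mul(-1, Add(V, -1))) = Add(8, Mul(-1, Add(-1, V))) = Add(8, Add(1, Mul(-1, V))) = Add(9, Mul(-1, V)))
Add(-136, Mul(Function('M')(3), -23)) = Add(-136, Mul(Add(9, Mul(-1, 3)), -23)) = Add(-136, Mul(Add(9, -3), -23)) = Add(-136, Mul(6, -23)) = Add(-136, -138) = -274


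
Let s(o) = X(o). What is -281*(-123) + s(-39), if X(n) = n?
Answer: 34524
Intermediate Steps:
s(o) = o
-281*(-123) + s(-39) = -281*(-123) - 39 = 34563 - 39 = 34524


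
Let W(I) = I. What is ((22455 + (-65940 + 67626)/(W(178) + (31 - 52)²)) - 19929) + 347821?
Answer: 216866479/619 ≈ 3.5035e+5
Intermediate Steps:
((22455 + (-65940 + 67626)/(W(178) + (31 - 52)²)) - 19929) + 347821 = ((22455 + (-65940 + 67626)/(178 + (31 - 52)²)) - 19929) + 347821 = ((22455 + 1686/(178 + (-21)²)) - 19929) + 347821 = ((22455 + 1686/(178 + 441)) - 19929) + 347821 = ((22455 + 1686/619) - 19929) + 347821 = (13901331/619 - 19929) + 347821 = 1565280/619 + 347821 = 216866479/619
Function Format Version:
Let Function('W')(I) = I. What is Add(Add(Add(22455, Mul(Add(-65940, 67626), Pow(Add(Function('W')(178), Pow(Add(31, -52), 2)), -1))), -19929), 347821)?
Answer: Rational(216866479, 619) ≈ 3.5035e+5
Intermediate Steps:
Add(Add(Add(22455, Mul(Add(-65940, 67626), Pow(Add(Function('W')(178), Pow(Add(31, -52), 2)), -1))), -19929), 347821) = Add(Add(Add(22455, Mul(Add(-65940, 67626), Pow(Add(178, Pow(Add(31, -52), 2)), -1))), -19929), 347821) = Add(Add(Add(22455, Mul(1686, Pow(Add(178, Pow(-21, 2)), -1))), -19929), 347821) = Add(Add(Add(22455, Mul(1686, Pow(Add(178, 441), -1))), -19929), 347821) = Add(Add(Add(22455, Mul(1686, Pow(619, -1))), -19929), 347821) = Add(Add(Add(22455, Mul(1686, Rational(1, 619))), -19929), 347821) = Add(Add(Add(22455, Rational(1686, 619)), -19929), 347821) = Add(Add(Rational(13901331, 619), -19929), 347821) = Add(Rational(1565280, 619), 347821) = Rational(216866479, 619)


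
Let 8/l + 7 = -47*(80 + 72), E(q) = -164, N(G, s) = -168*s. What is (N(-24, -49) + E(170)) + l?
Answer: 57694260/7151 ≈ 8068.0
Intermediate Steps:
l = -8/7151 (l = 8/(-7 - 47*(80 + 72)) = 8/(-7 - 47*152) = 8/(-7 - 7144) = 8/(-7151) = 8*(-1/7151) = -8/7151 ≈ -0.0011187)
(N(-24, -49) + E(170)) + l = (-168*(-49) - 164) - 8/7151 = (8232 - 164) - 8/7151 = 8068 - 8/7151 = 57694260/7151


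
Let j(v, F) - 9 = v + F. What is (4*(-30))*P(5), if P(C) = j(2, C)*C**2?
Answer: -48000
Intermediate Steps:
j(v, F) = 9 + F + v (j(v, F) = 9 + (v + F) = 9 + (F + v) = 9 + F + v)
P(C) = C**2*(11 + C) (P(C) = (9 + C + 2)*C**2 = (11 + C)*C**2 = C**2*(11 + C))
(4*(-30))*P(5) = (4*(-30))*(5**2*(11 + 5)) = -3000*16 = -120*400 = -48000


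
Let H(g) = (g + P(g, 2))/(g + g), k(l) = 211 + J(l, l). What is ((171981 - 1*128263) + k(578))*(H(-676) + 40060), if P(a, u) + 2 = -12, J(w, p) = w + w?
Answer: 1220942601925/676 ≈ 1.8061e+9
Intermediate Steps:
J(w, p) = 2*w
P(a, u) = -14 (P(a, u) = -2 - 12 = -14)
k(l) = 211 + 2*l
H(g) = (-14 + g)/(2*g) (H(g) = (g - 14)/(g + g) = (-14 + g)/((2*g)) = (-14 + g)*(1/(2*g)) = (-14 + g)/(2*g))
((171981 - 1*128263) + k(578))*(H(-676) + 40060) = ((171981 - 1*128263) + (211 + 2*578))*((½)*(-14 - 676)/(-676) + 40060) = ((171981 - 128263) + (211 + 1156))*((½)*(-1/676)*(-690) + 40060) = (43718 + 1367)*(345/676 + 40060) = 45085*(27080905/676) = 1220942601925/676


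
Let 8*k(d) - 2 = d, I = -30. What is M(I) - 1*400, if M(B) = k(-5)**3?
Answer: -204827/512 ≈ -400.05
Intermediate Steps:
k(d) = 1/4 + d/8
M(B) = -27/512 (M(B) = (1/4 + (1/8)*(-5))**3 = (1/4 - 5/8)**3 = (-3/8)**3 = -27/512)
M(I) - 1*400 = -27/512 - 1*400 = -27/512 - 400 = -204827/512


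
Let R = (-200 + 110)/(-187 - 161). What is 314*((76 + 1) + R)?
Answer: 703517/29 ≈ 24259.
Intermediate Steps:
R = 15/58 (R = -90/(-348) = -90*(-1/348) = 15/58 ≈ 0.25862)
314*((76 + 1) + R) = 314*((76 + 1) + 15/58) = 314*(77 + 15/58) = 314*(4481/58) = 703517/29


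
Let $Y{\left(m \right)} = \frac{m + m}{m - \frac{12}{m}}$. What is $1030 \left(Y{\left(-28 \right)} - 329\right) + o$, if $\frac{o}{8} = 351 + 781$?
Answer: $- \frac{63250342}{193} \approx -3.2772 \cdot 10^{5}$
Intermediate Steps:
$o = 9056$ ($o = 8 \left(351 + 781\right) = 8 \cdot 1132 = 9056$)
$Y{\left(m \right)} = \frac{2 m}{m - \frac{12}{m}}$
$1030 \left(Y{\left(-28 \right)} - 329\right) + o = 1030 \left(\frac{2 \left(-28\right)^{2}}{-12 + \left(-28\right)^{2}} - 329\right) + 9056 = 1030 \left(2 \cdot 784 \frac{1}{-12 + 784} - 329\right) + 9056 = 1030 \left(2 \cdot 784 \cdot \frac{1}{772} - 329\right) + 9056 = 1030 \left(\frac{392}{193} - 329\right) + 9056 = 1030 \left(- \frac{63105}{193}\right) + 9056 = - \frac{64998150}{193} + 9056 = - \frac{63250342}{193}$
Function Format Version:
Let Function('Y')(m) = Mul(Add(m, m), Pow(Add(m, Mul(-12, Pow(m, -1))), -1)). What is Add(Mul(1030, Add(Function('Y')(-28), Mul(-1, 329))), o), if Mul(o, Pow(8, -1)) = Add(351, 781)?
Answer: Rational(-63250342, 193) ≈ -3.2772e+5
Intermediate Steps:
o = 9056 (o = Mul(8, Add(351, 781)) = Mul(8, 1132) = 9056)
Function('Y')(m) = Mul(2, m, Pow(Add(m, Mul(-12, Pow(m, -1))), -1)) (Function('Y')(m) = Mul(Mul(2, m), Pow(Add(m, Mul(-12, Pow(m, -1))), -1)) = Mul(2, m, Pow(Add(m, Mul(-12, Pow(m, -1))), -1)))
Add(Mul(1030, Add(Function('Y')(-28), Mul(-1, 329))), o) = Add(Mul(1030, Add(Mul(2, Pow(-28, 2), Pow(Add(-12, Pow(-28, 2)), -1)), Mul(-1, 329))), 9056) = Add(Mul(1030, Add(Mul(2, 784, Pow(Add(-12, 784), -1)), -329)), 9056) = Add(Mul(1030, Add(Mul(2, 784, Pow(772, -1)), -329)), 9056) = Add(Mul(1030, Add(Mul(2, 784, Rational(1, 772)), -329)), 9056) = Add(Mul(1030, Add(Rational(392, 193), -329)), 9056) = Add(Mul(1030, Rational(-63105, 193)), 9056) = Add(Rational(-64998150, 193), 9056) = Rational(-63250342, 193)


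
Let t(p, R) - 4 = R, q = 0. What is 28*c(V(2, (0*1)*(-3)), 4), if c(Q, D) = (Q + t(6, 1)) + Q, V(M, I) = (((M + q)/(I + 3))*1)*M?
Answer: 644/3 ≈ 214.67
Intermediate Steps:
t(p, R) = 4 + R
V(M, I) = M²/(3 + I) (V(M, I) = (((M + 0)/(I + 3))*1)*M = ((M/(3 + I))*1)*M = (M/(3 + I))*M = M²/(3 + I))
c(Q, D) = 5 + 2*Q (c(Q, D) = (Q + (4 + 1)) + Q = (Q + 5) + Q = (5 + Q) + Q = 5 + 2*Q)
28*c(V(2, (0*1)*(-3)), 4) = 28*(5 + 2*(2²/(3 + (0*1)*(-3)))) = 28*(5 + 2*(4/(3 + 0*(-3)))) = 28*(5 + 2*(4/(3 + 0))) = 28*(5 + 2*(4/3)) = 28*(5 + 8/3) = 28*(23/3) = 644/3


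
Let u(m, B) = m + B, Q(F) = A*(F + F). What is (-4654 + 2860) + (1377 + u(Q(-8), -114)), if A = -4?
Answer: -467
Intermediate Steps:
Q(F) = -8*F (Q(F) = -4*(F + F) = -8*F)
u(m, B) = B + m
(-4654 + 2860) + (1377 + u(Q(-8), -114)) = (-4654 + 2860) + (1377 + (-114 - 8*(-8))) = -1794 + (1377 + (-114 + 64)) = -1794 + (1377 - 50) = -1794 + 1327 = -467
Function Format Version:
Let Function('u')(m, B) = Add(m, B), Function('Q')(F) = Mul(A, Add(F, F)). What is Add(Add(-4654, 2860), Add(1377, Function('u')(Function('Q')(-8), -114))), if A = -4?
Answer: -467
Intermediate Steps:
Function('Q')(F) = Mul(-8, F) (Function('Q')(F) = Mul(-4, Add(F, F)) = Mul(-4, Mul(2, F)) = Mul(-8, F))
Function('u')(m, B) = Add(B, m)
Add(Add(-4654, 2860), Add(1377, Function('u')(Function('Q')(-8), -114))) = Add(Add(-4654, 2860), Add(1377, Add(-114, Mul(-8, -8)))) = Add(-1794, Add(1377, Add(-114, 64))) = Add(-1794, Add(1377, -50)) = Add(-1794, 1327) = -467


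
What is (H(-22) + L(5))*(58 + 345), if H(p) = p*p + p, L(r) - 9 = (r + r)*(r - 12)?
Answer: 161603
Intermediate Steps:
L(r) = 9 + 2*r*(-12 + r) (L(r) = 9 + (r + r)*(r - 12) = 9 + (2*r)*(-12 + r) = 9 + 2*r*(-12 + r))
H(p) = p + p**2 (H(p) = p**2 + p = p + p**2)
(H(-22) + L(5))*(58 + 345) = (-22*(1 - 22) + (9 - 24*5 + 2*5**2))*(58 + 345) = (-22*(-21) + (9 - 120 + 2*25))*403 = (462 + (9 - 120 + 50))*403 = (462 - 61)*403 = 401*403 = 161603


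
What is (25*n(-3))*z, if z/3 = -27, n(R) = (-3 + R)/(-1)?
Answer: -12150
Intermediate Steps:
n(R) = 3 - R (n(R) = (-3 + R)*(-1) = 3 - R)
z = -81 (z = 3*(-27) = -81)
(25*n(-3))*z = (25*(3 - 1*(-3)))*(-81) = (25*(3 + 3))*(-81) = (25*6)*(-81) = 150*(-81) = -12150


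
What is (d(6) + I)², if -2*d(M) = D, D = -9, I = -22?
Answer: 1225/4 ≈ 306.25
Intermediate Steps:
d(M) = 9/2 (d(M) = -½*(-9) = 9/2)
(d(6) + I)² = (9/2 - 22)² = (-35/2)² = 1225/4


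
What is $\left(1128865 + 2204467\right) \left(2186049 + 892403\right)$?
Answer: $10261502562064$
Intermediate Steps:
$\left(1128865 + 2204467\right) \left(2186049 + 892403\right) = 3333332 \cdot 3078452 = 10261502562064$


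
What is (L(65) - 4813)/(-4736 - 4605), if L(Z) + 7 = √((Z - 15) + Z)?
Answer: 4820/9341 - √115/9341 ≈ 0.51486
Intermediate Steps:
L(Z) = -7 + √(-15 + 2*Z) (L(Z) = -7 + √((Z - 15) + Z) = -7 + √((-15 + Z) + Z) = -7 + √(-15 + 2*Z))
(L(65) - 4813)/(-4736 - 4605) = ((-7 + √(-15 + 2*65)) - 4813)/(-4736 - 4605) = ((-7 + √(-15 + 130)) - 4813)/(-9341) = ((-7 + √115) - 4813)*(-1/9341) = (-4820 + √115)*(-1/9341) = 4820/9341 - √115/9341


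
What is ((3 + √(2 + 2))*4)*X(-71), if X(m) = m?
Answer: -1420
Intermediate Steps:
((3 + √(2 + 2))*4)*X(-71) = ((3 + √(2 + 2))*4)*(-71) = ((3 + √4)*4)*(-71) = ((3 + 2)*4)*(-71) = (5*4)*(-71) = 20*(-71) = -1420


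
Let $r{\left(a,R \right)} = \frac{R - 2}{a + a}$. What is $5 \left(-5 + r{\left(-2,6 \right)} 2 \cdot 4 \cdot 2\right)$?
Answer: $-105$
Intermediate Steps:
$r{\left(a,R \right)} = \frac{-2 + R}{2 a}$
$5 \left(-5 + r{\left(-2,6 \right)} 2 \cdot 4 \cdot 2\right) = 5 \left(-5 + \frac{-2 + 6}{2 \left(-2\right)} 2 \cdot 4 \cdot 2\right) = 5 \left(-5 + \frac{1}{2} \left(- \frac{1}{2}\right) 4 \cdot 8 \cdot 2\right) = 5 \left(-5 + \left(-1\right) 8 \cdot 2\right) = 5 \left(-5 - 16\right) = 5 \left(-21\right) = -105$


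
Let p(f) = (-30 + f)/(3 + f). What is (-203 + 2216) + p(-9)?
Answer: 4039/2 ≈ 2019.5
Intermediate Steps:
p(f) = (-30 + f)/(3 + f)
(-203 + 2216) + p(-9) = (-203 + 2216) + (-30 - 9)/(3 - 9) = 2013 - 39/(-6) = 2013 - ⅙*(-39) = 2013 + 13/2 = 4039/2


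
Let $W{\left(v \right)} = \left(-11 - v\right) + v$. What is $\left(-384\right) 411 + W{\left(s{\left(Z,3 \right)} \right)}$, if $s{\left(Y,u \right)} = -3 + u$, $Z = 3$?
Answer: $-157835$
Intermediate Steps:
$W{\left(v \right)} = -11$
$\left(-384\right) 411 + W{\left(s{\left(Z,3 \right)} \right)} = \left(-384\right) 411 - 11 = -157824 - 11 = -157835$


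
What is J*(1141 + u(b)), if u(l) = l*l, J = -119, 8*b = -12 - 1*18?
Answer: -2199239/16 ≈ -1.3745e+5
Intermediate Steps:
b = -15/4 (b = (-12 - 1*18)/8 = (-12 - 18)/8 = (1/8)*(-30) = -15/4 ≈ -3.7500)
u(l) = l**2
J*(1141 + u(b)) = -119*(1141 + (-15/4)**2) = -119*(1141 + 225/16) = -119*18481/16 = -2199239/16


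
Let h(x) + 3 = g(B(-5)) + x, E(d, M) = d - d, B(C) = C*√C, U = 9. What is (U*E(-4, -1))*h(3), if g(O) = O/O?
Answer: 0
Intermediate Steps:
B(C) = C^(3/2)
E(d, M) = 0
g(O) = 1
h(x) = -2 + x (h(x) = -3 + (1 + x) = -2 + x)
(U*E(-4, -1))*h(3) = (9*0)*(-2 + 3) = 0*1 = 0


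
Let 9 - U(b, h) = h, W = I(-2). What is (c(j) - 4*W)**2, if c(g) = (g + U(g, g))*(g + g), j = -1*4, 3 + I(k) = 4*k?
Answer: 784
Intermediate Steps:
I(k) = -3 + 4*k
W = -11 (W = -3 + 4*(-2) = -3 - 8 = -11)
U(b, h) = 9 - h
j = -4
c(g) = 18*g (c(g) = (g + (9 - g))*(g + g) = 9*(2*g) = 18*g)
(c(j) - 4*W)**2 = (18*(-4) - 4*(-11))**2 = (-72 + 44)**2 = (-28)**2 = 784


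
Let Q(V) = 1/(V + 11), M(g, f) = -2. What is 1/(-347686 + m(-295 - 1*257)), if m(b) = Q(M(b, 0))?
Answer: -9/3129173 ≈ -2.8762e-6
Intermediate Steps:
Q(V) = 1/(11 + V)
m(b) = ⅑ (m(b) = 1/(11 - 2) = 1/9 = ⅑)
1/(-347686 + m(-295 - 1*257)) = 1/(-347686 + ⅑) = 1/(-3129173/9) = -9/3129173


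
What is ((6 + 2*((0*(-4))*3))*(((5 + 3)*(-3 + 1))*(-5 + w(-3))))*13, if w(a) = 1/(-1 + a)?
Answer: 6552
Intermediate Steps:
((6 + 2*((0*(-4))*3))*(((5 + 3)*(-3 + 1))*(-5 + w(-3))))*13 = ((6 + 2*((0*(-4))*3))*(((5 + 3)*(-3 + 1))*(-5 + 1/(-1 - 3))))*13 = ((6 + 2*(0*3))*((8*(-2))*(-5 + 1/(-4))))*13 = ((6 + 2*0)*(-16*(-5 - ¼)))*13 = ((6 + 0)*(-16*(-21/4)))*13 = (6*84)*13 = 504*13 = 6552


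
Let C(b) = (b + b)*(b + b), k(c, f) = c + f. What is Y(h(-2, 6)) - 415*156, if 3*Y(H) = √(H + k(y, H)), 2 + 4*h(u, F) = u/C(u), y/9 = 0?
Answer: -64740 + I*√17/12 ≈ -64740.0 + 0.34359*I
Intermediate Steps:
y = 0 (y = 9*0 = 0)
C(b) = 4*b² (C(b) = (2*b)*(2*b) = 4*b²)
h(u, F) = -½ + 1/(16*u) (h(u, F) = -½ + (u/((4*u²)))/4 = -½ + (u*(1/(4*u²)))/4 = -½ + (1/(4*u))/4 = -½ + 1/(16*u))
Y(H) = √2*√H/3 (Y(H) = √(H + (0 + H))/3 = √(H + H)/3 = √(2*H)/3 = (√2*√H)/3 = √2*√H/3)
Y(h(-2, 6)) - 415*156 = √2*√((1/16)*(1 - 8*(-2))/(-2))/3 - 415*156 = √2*√((1/16)*(-½)*(1 + 16))/3 - 64740 = √2*√((1/16)*(-½)*17)/3 - 64740 = √2*√(-17/32)/3 - 64740 = √2*(I*√34/8)/3 - 64740 = I*√17/12 - 64740 = -64740 + I*√17/12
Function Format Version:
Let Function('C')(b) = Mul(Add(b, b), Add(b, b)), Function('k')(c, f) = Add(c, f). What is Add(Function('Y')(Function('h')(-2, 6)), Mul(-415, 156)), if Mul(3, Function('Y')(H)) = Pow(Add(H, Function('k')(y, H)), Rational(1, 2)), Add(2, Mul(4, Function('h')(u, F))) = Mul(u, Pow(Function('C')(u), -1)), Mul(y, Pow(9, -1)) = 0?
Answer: Add(-64740, Mul(Rational(1, 12), I, Pow(17, Rational(1, 2)))) ≈ Add(-64740., Mul(0.34359, I))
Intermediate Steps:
y = 0 (y = Mul(9, 0) = 0)
Function('C')(b) = Mul(4, Pow(b, 2)) (Function('C')(b) = Mul(Mul(2, b), Mul(2, b)) = Mul(4, Pow(b, 2)))
Function('h')(u, F) = Add(Rational(-1, 2), Mul(Rational(1, 16), Pow(u, -1))) (Function('h')(u, F) = Add(Rational(-1, 2), Mul(Rational(1, 4), Mul(u, Pow(Mul(4, Pow(u, 2)), -1)))) = Add(Rational(-1, 2), Mul(Rational(1, 4), Mul(u, Mul(Rational(1, 4), Pow(u, -2))))) = Add(Rational(-1, 2), Mul(Rational(1, 4), Mul(Rational(1, 4), Pow(u, -1)))) = Add(Rational(-1, 2), Mul(Rational(1, 16), Pow(u, -1))))
Function('Y')(H) = Mul(Rational(1, 3), Pow(2, Rational(1, 2)), Pow(H, Rational(1, 2))) (Function('Y')(H) = Mul(Rational(1, 3), Pow(Add(H, Add(0, H)), Rational(1, 2))) = Mul(Rational(1, 3), Pow(Add(H, H), Rational(1, 2))) = Mul(Rational(1, 3), Pow(Mul(2, H), Rational(1, 2))) = Mul(Rational(1, 3), Mul(Pow(2, Rational(1, 2)), Pow(H, Rational(1, 2)))) = Mul(Rational(1, 3), Pow(2, Rational(1, 2)), Pow(H, Rational(1, 2))))
Add(Function('Y')(Function('h')(-2, 6)), Mul(-415, 156)) = Add(Mul(Rational(1, 3), Pow(2, Rational(1, 2)), Pow(Mul(Rational(1, 16), Pow(-2, -1), Add(1, Mul(-8, -2))), Rational(1, 2))), Mul(-415, 156)) = Add(Mul(Rational(1, 3), Pow(2, Rational(1, 2)), Pow(Mul(Rational(1, 16), Rational(-1, 2), Add(1, 16)), Rational(1, 2))), -64740) = Add(Mul(Rational(1, 3), Pow(2, Rational(1, 2)), Pow(Mul(Rational(1, 16), Rational(-1, 2), 17), Rational(1, 2))), -64740) = Add(Mul(Rational(1, 3), Pow(2, Rational(1, 2)), Pow(Rational(-17, 32), Rational(1, 2))), -64740) = Add(Mul(Rational(1, 3), Pow(2, Rational(1, 2)), Mul(Rational(1, 8), I, Pow(34, Rational(1, 2)))), -64740) = Add(Mul(Rational(1, 12), I, Pow(17, Rational(1, 2))), -64740) = Add(-64740, Mul(Rational(1, 12), I, Pow(17, Rational(1, 2))))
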